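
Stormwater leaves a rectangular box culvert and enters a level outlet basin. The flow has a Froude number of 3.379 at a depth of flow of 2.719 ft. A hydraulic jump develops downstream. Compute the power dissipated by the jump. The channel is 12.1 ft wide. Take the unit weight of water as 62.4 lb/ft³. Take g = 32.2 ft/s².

P = 672.6 hp

Fr₁ = 3.379 (given).
By Bélanger, y₂/y₁ = ½[√(1 + 8Fr₁²) − 1] = ½[√92.341 − 1] = 4.305.
y₂ = 4.305 × 2.719 = 11.70 ft.
Head loss: ΔE = (y₂ − y₁)³/(4y₁y₂) = (11.70 − 2.719)³/(4×2.719×11.70) = 725.5/127.3 = 5.699 ft.
V₁ = Fr₁·√(g·y₁) = 3.379×√(32.2×2.719) = 31.62 ft/s; q = V₁·y₁ = 85.97 ft²/s. Q = q·b = 85.97 × 12.1 = 1040 cfs. P = γ·Q·ΔE/550 = 62.4 × 1040 × 5.699 / 550 = 672.6 hp.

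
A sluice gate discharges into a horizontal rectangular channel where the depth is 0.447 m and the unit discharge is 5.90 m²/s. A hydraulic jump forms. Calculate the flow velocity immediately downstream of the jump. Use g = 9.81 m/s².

V₁ = q/y₁ = 5.90/0.447 = 13.2 m/s. Fr₁ = V₁/√(g·y₁) = 13.2/√(9.81×0.447) = 6.30.
Conjugate-depth relation: y₂/y₁ = ½[√(1 + 8Fr₁²) − 1] = ½[√318.8 − 1] = 8.43.
y₂ = 8.43 × 0.447 = 3.77 m.
V₂ = q/y₂ = 5.90/3.77 = 1.57 m/s.

V₂ = 1.57 m/s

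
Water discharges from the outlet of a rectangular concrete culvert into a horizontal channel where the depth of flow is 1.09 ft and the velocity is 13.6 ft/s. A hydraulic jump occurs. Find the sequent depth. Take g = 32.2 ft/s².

Fr₁ = V₁/√(g·y₁) = 13.6/√(32.2×1.09) = 2.30.
Bélanger equation: y₂/y₁ = ½[√(1 + 8Fr₁²) − 1] = ½[√43.16 − 1] = 2.78.
y₂ = 2.78 × 1.09 = 3.04 ft.

y₂ = 3.04 ft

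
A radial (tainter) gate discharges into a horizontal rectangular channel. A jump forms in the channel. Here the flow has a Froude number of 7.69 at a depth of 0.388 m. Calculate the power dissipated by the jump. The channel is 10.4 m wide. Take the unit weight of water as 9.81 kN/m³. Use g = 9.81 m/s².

Fr₁ = 7.69 (given).
From the momentum equation for a rectangular channel, y₂/y₁ = ½[√(1 + 8Fr₁²) − 1] = ½[√474.1 − 1] = 10.4.
y₂ = 10.4 × 0.388 = 4.03 m.
Head loss: ΔE = (y₂ − y₁)³/(4y₁y₂) = (4.03 − 0.388)³/(4×0.388×4.03) = 48.3/6.25 = 7.72 m.
V₁ = Fr₁·√(g·y₁) = 7.69×√(9.81×0.388) = 15.0 m/s; q = V₁·y₁ = 5.82 m²/s. Q = q·b = 5.82 × 10.4 = 60.5 m³/s. P = γ·Q·ΔE = 9.81 × 60.5 × 7.72 = 4587 kW.

P = 4587 kW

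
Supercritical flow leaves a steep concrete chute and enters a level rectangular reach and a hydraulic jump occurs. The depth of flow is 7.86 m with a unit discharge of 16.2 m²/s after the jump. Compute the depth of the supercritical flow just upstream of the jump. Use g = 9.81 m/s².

V₂ = q/y₂ = 16.2/7.86 = 2.06 m/s; Fr₂ = V₂/√(g·y₂) = 0.235.
The Bélanger relation is symmetric: y₁/y₂ = ½[√(1 + 8Fr₂²) − 1] = ½[√1.441 − 1] = 0.100.
y₁ = 0.100 × 7.86 = 0.787 m.

y₁ = 0.787 m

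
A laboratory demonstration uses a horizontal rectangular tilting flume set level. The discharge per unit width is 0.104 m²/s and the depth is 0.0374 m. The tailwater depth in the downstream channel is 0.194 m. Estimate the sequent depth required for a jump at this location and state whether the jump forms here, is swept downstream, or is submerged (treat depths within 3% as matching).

V₁ = q/y₁ = 0.104/0.0374 = 2.78 m/s. Fr₁ = V₁/√(g·y₁) = 2.78/√(9.81×0.0374) = 4.59.
Bélanger equation: y₂/y₁ = ½[√(1 + 8Fr₁²) − 1] = ½[√169.6 − 1] = 6.01.
y₂ = 6.01 × 0.0374 = 0.225 m.
Tailwater y_tw = 0.194 m: y_tw < y₂, so the jump is swept downstream.

y₂ = 0.225 m; the jump is swept downstream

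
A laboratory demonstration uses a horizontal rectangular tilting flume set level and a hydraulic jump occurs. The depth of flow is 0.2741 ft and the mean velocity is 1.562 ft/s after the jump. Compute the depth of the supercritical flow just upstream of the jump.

y₁ = 0.1086 ft

Fr₂ = V₂/√(g·y₂) = 1.562/√(32.2×0.2741) = 0.5258.
From the momentum equation (using Fr₂), y₁/y₂ = ½[√(1 + 8Fr₂²) − 1] = ½[√3.2115 − 1] = 0.3960.
y₁ = 0.3960 × 0.2741 = 0.1086 ft.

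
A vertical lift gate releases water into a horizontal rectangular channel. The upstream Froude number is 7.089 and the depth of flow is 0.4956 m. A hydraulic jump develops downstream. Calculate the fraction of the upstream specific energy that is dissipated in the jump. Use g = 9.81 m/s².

ΔE/E₁ = 0.624 (62.4%)

Fr₁ = 7.089 (given).
By Bélanger, y₂/y₁ = ½[√(1 + 8Fr₁²) − 1] = ½[√403.03 − 1] = 9.538.
y₂ = 9.538 × 0.4956 = 4.727 m.
E₁ = y₁(1 + Fr₁²/2) = 0.4956×(1 + 7.089²/2) = 12.95 m. ΔE = (y₂ − y₁)³/(4y₁y₂) = 8.085 m. ΔE/E₁ = 8.085/12.95 = 0.624.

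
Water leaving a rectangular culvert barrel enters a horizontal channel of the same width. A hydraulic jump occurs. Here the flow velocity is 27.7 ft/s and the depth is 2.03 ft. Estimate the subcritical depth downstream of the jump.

y₂ = 8.87 ft

Fr₁ = V₁/√(g·y₁) = 27.7/√(32.2×2.03) = 3.43.
Sequent-depth ratio: y₂/y₁ = ½[√(1 + 8Fr₁²) − 1] = ½[√94.91 − 1] = 4.37.
y₂ = 4.37 × 2.03 = 8.87 ft.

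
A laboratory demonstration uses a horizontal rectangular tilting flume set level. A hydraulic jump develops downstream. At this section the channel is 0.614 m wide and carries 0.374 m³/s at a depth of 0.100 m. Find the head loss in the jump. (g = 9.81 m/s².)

ΔE = 1.14 m

q = Q/b = 0.374/0.614 = 0.609 m²/s; V₁ = q/y₁ = 6.09 m/s. Fr₁ = V₁/√(g·y₁) = 6.15.
Conjugate-depth relation: y₂/y₁ = ½[√(1 + 8Fr₁²) − 1] = ½[√303.6 − 1] = 8.21.
y₂ = 8.21 × 0.100 = 0.821 m.
V₂ = q/y₂ = 0.609/0.821 = 0.742 m/s. E₁ = y₁ + V₁²/2g = 1.99 m; E₂ = y₂ + V₂²/2g = 0.849 m. ΔE = E₁ − E₂ = 1.14 m.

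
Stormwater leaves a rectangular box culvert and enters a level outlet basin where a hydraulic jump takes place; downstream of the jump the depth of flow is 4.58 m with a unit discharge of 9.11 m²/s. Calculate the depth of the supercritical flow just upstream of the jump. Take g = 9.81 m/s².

V₂ = q/y₂ = 9.11/4.58 = 1.99 m/s; Fr₂ = V₂/√(g·y₂) = 0.297.
From the momentum equation (using Fr₂), y₁/y₂ = ½[√(1 + 8Fr₂²) − 1] = ½[√1.704 − 1] = 0.153.
y₁ = 0.153 × 4.58 = 0.700 m.

y₁ = 0.700 m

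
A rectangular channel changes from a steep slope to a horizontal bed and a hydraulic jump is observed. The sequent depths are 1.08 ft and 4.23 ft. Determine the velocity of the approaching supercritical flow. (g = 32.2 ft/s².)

V₁ = 18.3 ft/s

For a rectangular channel the momentum equation gives q² = ½·g·y₁·y₂·(y₁ + y₂) = ½×32.2×1.08×4.23×5.31 = 391.
q = √391 = 19.8 ft²/s.
V₁ = q/y₁ = 19.8/1.08 = 18.3 ft/s.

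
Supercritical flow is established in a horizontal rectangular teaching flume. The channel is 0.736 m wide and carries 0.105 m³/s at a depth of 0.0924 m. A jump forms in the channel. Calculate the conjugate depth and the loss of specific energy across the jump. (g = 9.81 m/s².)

y₂ = 0.171 m; ΔE = 0.00761 m

q = Q/b = 0.105/0.736 = 0.143 m²/s; V₁ = q/y₁ = 1.54 m/s. Fr₁ = V₁/√(g·y₁) = 1.62.
Conjugate-depth relation: y₂/y₁ = ½[√(1 + 8Fr₁²) − 1] = ½[√22.04 − 1] = 1.85.
y₂ = 1.85 × 0.0924 = 0.171 m.
Head loss: ΔE = (y₂ − y₁)³/(4y₁y₂) = (0.171 − 0.0924)³/(4×0.0924×0.171) = 0.000480/0.0631 = 0.00761 m.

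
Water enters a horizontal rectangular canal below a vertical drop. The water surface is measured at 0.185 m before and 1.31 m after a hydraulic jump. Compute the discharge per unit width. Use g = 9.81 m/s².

q = 1.33 m²/s

For a rectangular channel the momentum equation gives q² = ½·g·y₁·y₂·(y₁ + y₂) = ½×9.81×0.185×1.31×1.50 = 1.78.
q = √1.78 = 1.33 m²/s.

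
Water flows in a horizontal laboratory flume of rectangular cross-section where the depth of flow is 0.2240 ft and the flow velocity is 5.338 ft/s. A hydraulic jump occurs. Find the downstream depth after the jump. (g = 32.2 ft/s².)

Fr₁ = V₁/√(g·y₁) = 5.338/√(32.2×0.2240) = 1.988.
From the momentum equation for a rectangular channel, y₂/y₁ = ½[√(1 + 8Fr₁²) − 1] = ½[√32.604 − 1] = 2.355.
y₂ = 2.355 × 0.2240 = 0.5275 ft.

y₂ = 0.5275 ft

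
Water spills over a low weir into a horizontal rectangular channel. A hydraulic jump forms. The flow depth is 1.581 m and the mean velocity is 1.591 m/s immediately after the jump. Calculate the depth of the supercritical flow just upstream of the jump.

y₁ = 0.4098 m

Fr₂ = V₂/√(g·y₂) = 1.591/√(9.81×1.581) = 0.4040.
The Bélanger relation is symmetric: y₁/y₂ = ½[√(1 + 8Fr₂²) − 1] = ½[√2.3057 − 1] = 0.2592.
y₁ = 0.2592 × 1.581 = 0.4098 m.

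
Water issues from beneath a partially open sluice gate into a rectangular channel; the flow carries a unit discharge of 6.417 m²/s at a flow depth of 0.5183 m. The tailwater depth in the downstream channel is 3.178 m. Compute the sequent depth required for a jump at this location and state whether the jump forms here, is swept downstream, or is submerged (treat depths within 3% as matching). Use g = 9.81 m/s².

y₂ = 3.774 m; the jump is swept downstream

V₁ = q/y₁ = 6.417/0.5183 = 12.38 m/s. Fr₁ = V₁/√(g·y₁) = 12.38/√(9.81×0.5183) = 5.491.
By Bélanger, y₂/y₁ = ½[√(1 + 8Fr₁²) − 1] = ½[√242.18 − 1] = 7.281.
y₂ = 7.281 × 0.5183 = 3.774 m.
Tailwater y_tw = 3.178 m: y_tw < y₂, so the jump is swept downstream.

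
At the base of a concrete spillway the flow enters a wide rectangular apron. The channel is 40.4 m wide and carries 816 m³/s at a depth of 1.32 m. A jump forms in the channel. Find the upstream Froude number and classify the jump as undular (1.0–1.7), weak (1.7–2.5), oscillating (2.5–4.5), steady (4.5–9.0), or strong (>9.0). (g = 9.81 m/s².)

q = Q/b = 816/40.4 = 20.2 m²/s; V₁ = q/y₁ = 15.3 m/s. Fr₁ = V₁/√(g·y₁) = 4.25.
Fr₁ = 4.25 lies in the oscillating range.

Fr₁ = 4.25; oscillating jump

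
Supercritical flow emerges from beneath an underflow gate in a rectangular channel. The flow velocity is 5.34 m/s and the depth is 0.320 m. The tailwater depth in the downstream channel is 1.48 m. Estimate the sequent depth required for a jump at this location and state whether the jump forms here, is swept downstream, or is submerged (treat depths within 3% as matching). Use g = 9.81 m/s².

y₂ = 1.21 m; the jump is submerged

Fr₁ = V₁/√(g·y₁) = 5.34/√(9.81×0.320) = 3.01.
From the momentum equation for a rectangular channel, y₂/y₁ = ½[√(1 + 8Fr₁²) − 1] = ½[√73.67 − 1] = 3.79.
y₂ = 3.79 × 0.320 = 1.21 m.
Tailwater y_tw = 1.48 m: y_tw > y₂, so the jump is submerged.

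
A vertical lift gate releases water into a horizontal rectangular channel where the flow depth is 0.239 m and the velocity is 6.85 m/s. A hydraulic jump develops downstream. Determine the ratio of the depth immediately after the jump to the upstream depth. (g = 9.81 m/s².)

y₂/y₁ = 5.85

Fr₁ = V₁/√(g·y₁) = 6.85/√(9.81×0.239) = 4.47.
Bélanger equation: y₂/y₁ = ½[√(1 + 8Fr₁²) − 1] = ½[√161.1 − 1] = 5.85.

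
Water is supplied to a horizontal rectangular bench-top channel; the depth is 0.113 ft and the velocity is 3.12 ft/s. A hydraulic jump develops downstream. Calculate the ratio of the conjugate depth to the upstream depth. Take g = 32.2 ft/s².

Fr₁ = V₁/√(g·y₁) = 3.12/√(32.2×0.113) = 1.64.
Bélanger equation: y₂/y₁ = ½[√(1 + 8Fr₁²) − 1] = ½[√22.40 − 1] = 1.87.

y₂/y₁ = 1.87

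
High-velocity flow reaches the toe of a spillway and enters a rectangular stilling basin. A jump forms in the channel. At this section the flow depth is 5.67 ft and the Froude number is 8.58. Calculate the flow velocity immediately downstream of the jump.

Fr₁ = 8.58 (given).
Conjugate-depth relation: y₂/y₁ = ½[√(1 + 8Fr₁²) − 1] = ½[√589.9 − 1] = 11.6.
y₂ = 11.6 × 5.67 = 66.0 ft.
V₁ = Fr₁·√(g·y₁) = 8.58×√(32.2×5.67) = 116 ft/s; q = V₁·y₁ = 657 ft²/s.
V₂ = q/y₂ = 657/66.0 = 9.96 ft/s.

V₂ = 9.96 ft/s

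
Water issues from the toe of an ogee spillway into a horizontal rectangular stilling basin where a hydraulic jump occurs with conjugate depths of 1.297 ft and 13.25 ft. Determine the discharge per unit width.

For a rectangular channel the momentum equation gives q² = ½·g·y₁·y₂·(y₁ + y₂) = ½×32.2×1.297×13.25×14.55 = 4025.
q = √4025 = 63.44 ft²/s.

q = 63.44 ft²/s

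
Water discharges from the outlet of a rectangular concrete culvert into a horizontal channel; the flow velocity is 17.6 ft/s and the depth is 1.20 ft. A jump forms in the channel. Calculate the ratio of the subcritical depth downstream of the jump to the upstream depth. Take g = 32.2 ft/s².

y₂/y₁ = 3.54

Fr₁ = V₁/√(g·y₁) = 17.6/√(32.2×1.20) = 2.83.
By Bélanger, y₂/y₁ = ½[√(1 + 8Fr₁²) − 1] = ½[√65.13 − 1] = 3.54.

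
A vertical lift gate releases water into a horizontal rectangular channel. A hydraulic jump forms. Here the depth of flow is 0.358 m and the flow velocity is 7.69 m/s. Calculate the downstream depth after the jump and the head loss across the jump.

y₂ = 1.91 m; ΔE = 1.36 m

Fr₁ = V₁/√(g·y₁) = 7.69/√(9.81×0.358) = 4.10.
Sequent-depth ratio: y₂/y₁ = ½[√(1 + 8Fr₁²) − 1] = ½[√135.7 − 1] = 5.32.
y₂ = 5.32 × 0.358 = 1.91 m.
Head loss: ΔE = (y₂ − y₁)³/(4y₁y₂) = (1.91 − 0.358)³/(4×0.358×1.91) = 3.71/2.73 = 1.36 m.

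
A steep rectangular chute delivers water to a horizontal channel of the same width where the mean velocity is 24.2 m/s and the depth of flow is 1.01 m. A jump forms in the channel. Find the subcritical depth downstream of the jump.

Fr₁ = V₁/√(g·y₁) = 24.2/√(9.81×1.01) = 7.69.
Sequent-depth ratio: y₂/y₁ = ½[√(1 + 8Fr₁²) − 1] = ½[√473.9 − 1] = 10.4.
y₂ = 10.4 × 1.01 = 10.5 m.

y₂ = 10.5 m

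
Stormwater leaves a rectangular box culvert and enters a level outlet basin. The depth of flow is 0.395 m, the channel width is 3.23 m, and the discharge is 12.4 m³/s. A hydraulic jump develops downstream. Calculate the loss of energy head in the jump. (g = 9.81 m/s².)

q = Q/b = 12.4/3.23 = 3.84 m²/s; V₁ = q/y₁ = 9.72 m/s. Fr₁ = V₁/√(g·y₁) = 4.94.
Sequent-depth ratio: y₂/y₁ = ½[√(1 + 8Fr₁²) − 1] = ½[√196.0 − 1] = 6.50.
y₂ = 6.50 × 0.395 = 2.57 m.
V₂ = q/y₂ = 3.84/2.57 = 1.50 m/s. E₁ = y₁ + V₁²/2g = 5.21 m; E₂ = y₂ + V₂²/2g = 2.68 m. ΔE = E₁ − E₂ = 2.53 m.

ΔE = 2.53 m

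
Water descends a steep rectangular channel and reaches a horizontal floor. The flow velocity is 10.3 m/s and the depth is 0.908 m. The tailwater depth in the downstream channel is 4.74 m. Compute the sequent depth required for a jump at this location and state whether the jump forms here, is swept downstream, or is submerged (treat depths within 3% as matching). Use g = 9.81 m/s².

y₂ = 4.00 m; the jump is submerged

Fr₁ = V₁/√(g·y₁) = 10.3/√(9.81×0.908) = 3.45.
Sequent-depth ratio: y₂/y₁ = ½[√(1 + 8Fr₁²) − 1] = ½[√96.28 − 1] = 4.41.
y₂ = 4.41 × 0.908 = 4.00 m.
Tailwater y_tw = 4.74 m: y_tw > y₂, so the jump is submerged.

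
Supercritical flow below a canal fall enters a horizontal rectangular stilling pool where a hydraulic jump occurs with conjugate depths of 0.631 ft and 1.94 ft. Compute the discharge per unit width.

q = 7.12 ft²/s

For a rectangular channel the momentum equation gives q² = ½·g·y₁·y₂·(y₁ + y₂) = ½×32.2×0.631×1.94×2.57 = 50.7.
q = √50.7 = 7.12 ft²/s.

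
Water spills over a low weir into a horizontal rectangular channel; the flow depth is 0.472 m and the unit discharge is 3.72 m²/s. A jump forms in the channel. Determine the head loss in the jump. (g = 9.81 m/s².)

ΔE = 1.27 m

V₁ = q/y₁ = 3.72/0.472 = 7.88 m/s. Fr₁ = V₁/√(g·y₁) = 7.88/√(9.81×0.472) = 3.66.
Sequent-depth ratio: y₂/y₁ = ½[√(1 + 8Fr₁²) − 1] = ½[√108.3 − 1] = 4.70.
y₂ = 4.70 × 0.472 = 2.22 m.
V₂ = q/y₂ = 3.72/2.22 = 1.68 m/s. E₁ = y₁ + V₁²/2g = 3.64 m; E₂ = y₂ + V₂²/2g = 2.36 m. ΔE = E₁ − E₂ = 1.27 m.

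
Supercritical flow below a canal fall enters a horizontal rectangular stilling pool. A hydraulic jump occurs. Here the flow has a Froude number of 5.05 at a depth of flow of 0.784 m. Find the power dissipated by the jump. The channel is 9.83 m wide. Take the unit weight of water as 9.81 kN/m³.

Fr₁ = 5.05 (given).
Sequent-depth ratio: y₂/y₁ = ½[√(1 + 8Fr₁²) − 1] = ½[√205.0 − 1] = 6.66.
y₂ = 6.66 × 0.784 = 5.22 m.
V₁ = Fr₁·√(g·y₁) = 5.05×√(9.81×0.784) = 14.0 m/s; q = V₁·y₁ = 11.0 m²/s. V₂ = q/y₂ = 11.0/5.22 = 2.10 m/s. E₁ = y₁ + V₁²/2g = 10.8 m; E₂ = y₂ + V₂²/2g = 5.45 m. ΔE = E₁ − E₂ = 5.33 m.
Q = q·b = 11.0 × 9.83 = 108 m³/s. P = γ·Q·ΔE = 9.81 × 108 × 5.33 = 5648 kW.

P = 5648 kW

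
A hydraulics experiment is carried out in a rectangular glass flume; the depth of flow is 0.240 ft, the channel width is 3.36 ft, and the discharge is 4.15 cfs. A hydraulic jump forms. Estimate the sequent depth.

y₂ = 0.520 ft

q = Q/b = 4.15/3.36 = 1.24 ft²/s; V₁ = q/y₁ = 5.15 ft/s. Fr₁ = V₁/√(g·y₁) = 1.85.
Conjugate-depth relation: y₂/y₁ = ½[√(1 + 8Fr₁²) − 1] = ½[√28.42 − 1] = 2.17.
y₂ = 2.17 × 0.240 = 0.520 ft.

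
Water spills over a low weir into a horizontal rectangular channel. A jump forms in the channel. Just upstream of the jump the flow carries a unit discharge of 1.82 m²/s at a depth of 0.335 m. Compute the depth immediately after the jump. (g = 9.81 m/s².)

V₁ = q/y₁ = 1.82/0.335 = 5.43 m/s. Fr₁ = V₁/√(g·y₁) = 5.43/√(9.81×0.335) = 3.00.
Conjugate-depth relation: y₂/y₁ = ½[√(1 + 8Fr₁²) − 1] = ½[√72.85 − 1] = 3.77.
y₂ = 3.77 × 0.335 = 1.26 m.

y₂ = 1.26 m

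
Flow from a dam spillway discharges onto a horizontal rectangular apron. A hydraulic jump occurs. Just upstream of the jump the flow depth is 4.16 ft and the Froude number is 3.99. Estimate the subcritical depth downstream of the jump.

y₂ = 21.5 ft

Fr₁ = 3.99 (given).
Bélanger equation: y₂/y₁ = ½[√(1 + 8Fr₁²) − 1] = ½[√128.4 − 1] = 5.16.
y₂ = 5.16 × 4.16 = 21.5 ft.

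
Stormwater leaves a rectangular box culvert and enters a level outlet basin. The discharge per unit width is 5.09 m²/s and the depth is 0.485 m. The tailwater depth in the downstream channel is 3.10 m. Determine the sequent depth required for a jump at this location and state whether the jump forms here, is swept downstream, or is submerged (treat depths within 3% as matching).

y₂ = 3.07 m; the jump forms here

V₁ = q/y₁ = 5.09/0.485 = 10.5 m/s. Fr₁ = V₁/√(g·y₁) = 10.5/√(9.81×0.485) = 4.81.
Conjugate-depth relation: y₂/y₁ = ½[√(1 + 8Fr₁²) − 1] = ½[√186.2 − 1] = 6.32.
y₂ = 6.32 × 0.485 = 3.07 m.
Tailwater y_tw = 3.10 m: y_tw ≈ y₂, so the jump forms here.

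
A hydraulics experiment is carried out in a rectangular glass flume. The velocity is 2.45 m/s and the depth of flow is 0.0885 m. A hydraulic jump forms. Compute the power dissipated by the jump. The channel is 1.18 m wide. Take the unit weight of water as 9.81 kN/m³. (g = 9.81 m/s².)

P = 0.195 kW

Fr₁ = V₁/√(g·y₁) = 2.45/√(9.81×0.0885) = 2.63.
Conjugate-depth relation: y₂/y₁ = ½[√(1 + 8Fr₁²) − 1] = ½[√56.31 − 1] = 3.25.
y₂ = 3.25 × 0.0885 = 0.288 m.
Head loss: ΔE = (y₂ − y₁)³/(4y₁y₂) = (0.288 − 0.0885)³/(4×0.0885×0.288) = 0.00792/0.102 = 0.0777 m.
q = V₁·y₁ = 2.45 × 0.0885 = 0.217 m²/s. Q = q·b = 0.217 × 1.18 = 0.256 m³/s. P = γ·Q·ΔE = 9.81 × 0.256 × 0.0777 = 0.195 kW.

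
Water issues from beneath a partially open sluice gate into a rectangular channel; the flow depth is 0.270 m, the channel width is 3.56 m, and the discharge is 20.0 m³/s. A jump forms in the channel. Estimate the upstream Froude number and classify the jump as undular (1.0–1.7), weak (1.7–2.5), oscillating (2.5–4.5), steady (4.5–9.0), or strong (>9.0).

q = Q/b = 20.0/3.56 = 5.62 m²/s; V₁ = q/y₁ = 20.8 m/s. Fr₁ = V₁/√(g·y₁) = 12.8.
Fr₁ = 12.8 lies in the strong range.

Fr₁ = 12.8; strong jump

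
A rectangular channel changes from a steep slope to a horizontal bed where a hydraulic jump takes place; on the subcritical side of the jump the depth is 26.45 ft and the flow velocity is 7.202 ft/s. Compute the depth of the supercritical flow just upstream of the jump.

y₁ = 2.903 ft

Fr₂ = V₂/√(g·y₂) = 7.202/√(32.2×26.45) = 0.2468.
From the momentum equation (using Fr₂), y₁/y₂ = ½[√(1 + 8Fr₂²) − 1] = ½[√1.4872 − 1] = 0.1098.
y₁ = 0.1098 × 26.45 = 2.903 ft.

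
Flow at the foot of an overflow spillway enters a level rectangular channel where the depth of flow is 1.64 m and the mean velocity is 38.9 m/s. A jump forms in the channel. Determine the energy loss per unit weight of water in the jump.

ΔE = 56.6 m

Fr₁ = V₁/√(g·y₁) = 38.9/√(9.81×1.64) = 9.70.
Bélanger equation: y₂/y₁ = ½[√(1 + 8Fr₁²) − 1] = ½[√753.4 − 1] = 13.2.
y₂ = 13.2 × 1.64 = 21.7 m.
q = V₁·y₁ = 38.9 × 1.64 = 63.8 m²/s. V₂ = q/y₂ = 63.8/21.7 = 2.94 m/s. E₁ = y₁ + V₁²/2g = 78.8 m; E₂ = y₂ + V₂²/2g = 22.1 m. ΔE = E₁ − E₂ = 56.6 m.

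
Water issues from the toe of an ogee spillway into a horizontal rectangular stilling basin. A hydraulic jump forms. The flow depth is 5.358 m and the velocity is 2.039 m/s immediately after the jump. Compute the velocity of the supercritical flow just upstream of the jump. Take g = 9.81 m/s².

Fr₂ = V₂/√(g·y₂) = 2.039/√(9.81×5.358) = 0.2812.
Applying the sequent-depth relation in reverse, y₁/y₂ = ½[√(1 + 8Fr₂²) − 1] = ½[√1.6328 − 1] = 0.1389.
y₁ = 0.1389 × 5.358 = 0.7442 m.
V₁ = q/y₁ = 10.92/0.7442 = 14.68 m/s.

V₁ = 14.68 m/s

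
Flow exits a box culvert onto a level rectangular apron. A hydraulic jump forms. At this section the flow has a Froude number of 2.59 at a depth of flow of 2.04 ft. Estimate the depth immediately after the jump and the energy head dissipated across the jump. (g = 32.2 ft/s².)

y₂ = 6.52 ft; ΔE = 1.69 ft

Fr₁ = 2.59 (given).
From the momentum equation for a rectangular channel, y₂/y₁ = ½[√(1 + 8Fr₁²) − 1] = ½[√54.66 − 1] = 3.20.
y₂ = 3.20 × 2.04 = 6.52 ft.
Head loss: ΔE = (y₂ − y₁)³/(4y₁y₂) = (6.52 − 2.04)³/(4×2.04×6.52) = 90.0/53.2 = 1.69 ft.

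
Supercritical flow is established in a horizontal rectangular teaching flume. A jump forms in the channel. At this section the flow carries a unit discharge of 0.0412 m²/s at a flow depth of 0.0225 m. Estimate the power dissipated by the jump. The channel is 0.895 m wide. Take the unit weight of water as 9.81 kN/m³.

V₁ = q/y₁ = 0.0412/0.0225 = 1.83 m/s. Fr₁ = V₁/√(g·y₁) = 1.83/√(9.81×0.0225) = 3.90.
Sequent-depth ratio: y₂/y₁ = ½[√(1 + 8Fr₁²) − 1] = ½[√122.5 − 1] = 5.03.
y₂ = 5.03 × 0.0225 = 0.113 m.
Head loss: ΔE = (y₂ − y₁)³/(4y₁y₂) = (0.113 − 0.0225)³/(4×0.0225×0.113) = 0.000748/0.0102 = 0.0734 m.
Q = q·b = 0.0412 × 0.895 = 0.0369 m³/s. P = γ·Q·ΔE = 9.81 × 0.0369 × 0.0734 = 0.0265 kW.

P = 0.0265 kW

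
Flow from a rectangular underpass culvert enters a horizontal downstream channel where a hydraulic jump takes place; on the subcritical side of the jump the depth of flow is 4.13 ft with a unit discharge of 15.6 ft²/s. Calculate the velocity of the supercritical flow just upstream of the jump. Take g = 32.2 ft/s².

V₂ = q/y₂ = 15.6/4.13 = 3.78 ft/s; Fr₂ = V₂/√(g·y₂) = 0.328.
The Bélanger relation is symmetric: y₁/y₂ = ½[√(1 + 8Fr₂²) − 1] = ½[√1.858 − 1] = 0.182.
y₁ = 0.182 × 4.13 = 0.750 ft.
V₁ = q/y₁ = 15.6/0.750 = 20.8 ft/s.

V₁ = 20.8 ft/s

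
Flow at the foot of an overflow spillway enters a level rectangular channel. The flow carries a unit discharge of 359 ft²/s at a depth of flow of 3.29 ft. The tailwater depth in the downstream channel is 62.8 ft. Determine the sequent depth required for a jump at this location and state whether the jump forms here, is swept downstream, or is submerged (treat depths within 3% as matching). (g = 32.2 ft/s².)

V₁ = q/y₁ = 359/3.29 = 109 ft/s. Fr₁ = V₁/√(g·y₁) = 109/√(32.2×3.29) = 10.6.
Bélanger equation: y₂/y₁ = ½[√(1 + 8Fr₁²) − 1] = ½[√900.2 − 1] = 14.5.
y₂ = 14.5 × 3.29 = 47.7 ft.
Tailwater y_tw = 62.8 ft: y_tw > y₂, so the jump is submerged.

y₂ = 47.7 ft; the jump is submerged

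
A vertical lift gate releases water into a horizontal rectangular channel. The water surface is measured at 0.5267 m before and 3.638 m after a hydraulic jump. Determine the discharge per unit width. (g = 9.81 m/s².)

q = 6.256 m²/s

For a rectangular channel the momentum equation gives q² = ½·g·y₁·y₂·(y₁ + y₂) = ½×9.81×0.5267×3.638×4.165 = 39.14.
q = √39.14 = 6.256 m²/s.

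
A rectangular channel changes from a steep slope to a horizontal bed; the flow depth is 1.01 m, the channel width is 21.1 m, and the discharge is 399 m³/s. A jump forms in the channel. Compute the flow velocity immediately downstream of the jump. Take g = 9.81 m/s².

V₂ = 2.36 m/s

q = Q/b = 399/21.1 = 18.9 m²/s; V₁ = q/y₁ = 18.7 m/s. Fr₁ = V₁/√(g·y₁) = 5.95.
Bélanger equation: y₂/y₁ = ½[√(1 + 8Fr₁²) − 1] = ½[√284.0 − 1] = 7.93.
y₂ = 7.93 × 1.01 = 8.01 m.
V₂ = q/y₂ = 18.9/8.01 = 2.36 m/s.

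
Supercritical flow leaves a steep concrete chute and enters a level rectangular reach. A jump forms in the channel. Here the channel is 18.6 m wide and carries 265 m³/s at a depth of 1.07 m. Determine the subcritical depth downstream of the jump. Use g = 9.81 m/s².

q = Q/b = 265/18.6 = 14.2 m²/s; V₁ = q/y₁ = 13.3 m/s. Fr₁ = V₁/√(g·y₁) = 4.11.
By Bélanger, y₂/y₁ = ½[√(1 + 8Fr₁²) − 1] = ½[√136.1 − 1] = 5.33.
y₂ = 5.33 × 1.07 = 5.71 m.

y₂ = 5.71 m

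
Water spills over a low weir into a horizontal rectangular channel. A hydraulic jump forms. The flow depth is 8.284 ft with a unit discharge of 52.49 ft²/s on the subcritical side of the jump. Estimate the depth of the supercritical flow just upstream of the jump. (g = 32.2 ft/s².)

y₁ = 2.007 ft

V₂ = q/y₂ = 52.49/8.284 = 6.336 ft/s; Fr₂ = V₂/√(g·y₂) = 0.3880.
The Bélanger relation is symmetric: y₁/y₂ = ½[√(1 + 8Fr₂²) − 1] = ½[√2.2041 − 1] = 0.2423.
y₁ = 0.2423 × 8.284 = 2.007 ft.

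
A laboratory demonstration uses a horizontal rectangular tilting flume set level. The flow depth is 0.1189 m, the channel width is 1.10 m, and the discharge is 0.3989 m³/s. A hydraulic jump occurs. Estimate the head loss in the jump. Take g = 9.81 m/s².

q = Q/b = 0.3989/1.10 = 0.3626 m²/s; V₁ = q/y₁ = 3.050 m/s. Fr₁ = V₁/√(g·y₁) = 2.824.
Conjugate-depth relation: y₂/y₁ = ½[√(1 + 8Fr₁²) − 1] = ½[√64.800 − 1] = 3.525.
y₂ = 3.525 × 0.1189 = 0.4191 m.
V₂ = q/y₂ = 0.3626/0.4191 = 0.8652 m/s. E₁ = y₁ + V₁²/2g = 0.5930 m; E₂ = y₂ + V₂²/2g = 0.4573 m. ΔE = E₁ − E₂ = 0.1357 m.

ΔE = 0.1357 m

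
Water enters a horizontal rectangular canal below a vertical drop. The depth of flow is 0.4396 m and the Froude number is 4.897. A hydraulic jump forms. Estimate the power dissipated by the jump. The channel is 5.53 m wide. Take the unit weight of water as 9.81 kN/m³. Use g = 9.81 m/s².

P = 667.2 kW

Fr₁ = 4.897 (given).
From the momentum equation for a rectangular channel, y₂/y₁ = ½[√(1 + 8Fr₁²) − 1] = ½[√192.84 − 1] = 6.443.
y₂ = 6.443 × 0.4396 = 2.833 m.
V₁ = Fr₁·√(g·y₁) = 4.897×√(9.81×0.4396) = 10.17 m/s; q = V₁·y₁ = 4.470 m²/s. V₂ = q/y₂ = 4.470/2.833 = 1.578 m/s. E₁ = y₁ + V₁²/2g = 5.711 m; E₂ = y₂ + V₂²/2g = 2.959 m. ΔE = E₁ − E₂ = 2.751 m.
Q = q·b = 4.470 × 5.53 = 24.72 m³/s. P = γ·Q·ΔE = 9.81 × 24.72 × 2.751 = 667.2 kW.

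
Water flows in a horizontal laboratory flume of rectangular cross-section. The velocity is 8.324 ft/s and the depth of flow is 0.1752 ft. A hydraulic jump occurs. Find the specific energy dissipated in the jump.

ΔE = 0.4124 ft

Fr₁ = V₁/√(g·y₁) = 8.324/√(32.2×0.1752) = 3.505.
Sequent-depth ratio: y₂/y₁ = ½[√(1 + 8Fr₁²) − 1] = ½[√99.257 − 1] = 4.481.
y₂ = 4.481 × 0.1752 = 0.7851 ft.
Head loss: ΔE = (y₂ − y₁)³/(4y₁y₂) = (0.7851 − 0.1752)³/(4×0.1752×0.7851) = 0.2269/0.5502 = 0.4124 ft.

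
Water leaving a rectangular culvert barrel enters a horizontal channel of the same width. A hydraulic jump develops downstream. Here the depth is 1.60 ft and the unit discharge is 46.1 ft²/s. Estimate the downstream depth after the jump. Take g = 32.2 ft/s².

V₁ = q/y₁ = 46.1/1.60 = 28.8 ft/s. Fr₁ = V₁/√(g·y₁) = 28.8/√(32.2×1.60) = 4.01.
Conjugate-depth relation: y₂/y₁ = ½[√(1 + 8Fr₁²) − 1] = ½[√129.9 − 1] = 5.20.
y₂ = 5.20 × 1.60 = 8.32 ft.

y₂ = 8.32 ft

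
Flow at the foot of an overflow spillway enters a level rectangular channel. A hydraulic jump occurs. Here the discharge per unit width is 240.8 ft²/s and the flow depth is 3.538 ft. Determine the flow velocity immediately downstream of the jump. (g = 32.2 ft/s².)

V₂ = 7.977 ft/s

V₁ = q/y₁ = 240.8/3.538 = 68.06 ft/s. Fr₁ = V₁/√(g·y₁) = 68.06/√(32.2×3.538) = 6.377.
Sequent-depth ratio: y₂/y₁ = ½[√(1 + 8Fr₁²) − 1] = ½[√326.29 − 1] = 8.532.
y₂ = 8.532 × 3.538 = 30.19 ft.
V₂ = q/y₂ = 240.8/30.19 = 7.977 ft/s.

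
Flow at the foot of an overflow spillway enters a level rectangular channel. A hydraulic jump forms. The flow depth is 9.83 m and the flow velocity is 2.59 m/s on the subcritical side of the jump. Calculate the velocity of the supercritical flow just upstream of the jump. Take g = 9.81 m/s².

Fr₂ = V₂/√(g·y₂) = 2.59/√(9.81×9.83) = 0.264.
From the momentum equation (using Fr₂), y₁/y₂ = ½[√(1 + 8Fr₂²) − 1] = ½[√1.557 − 1] = 0.124.
y₁ = 0.124 × 9.83 = 1.22 m.
V₁ = q/y₁ = 25.5/1.22 = 20.9 m/s.

V₁ = 20.9 m/s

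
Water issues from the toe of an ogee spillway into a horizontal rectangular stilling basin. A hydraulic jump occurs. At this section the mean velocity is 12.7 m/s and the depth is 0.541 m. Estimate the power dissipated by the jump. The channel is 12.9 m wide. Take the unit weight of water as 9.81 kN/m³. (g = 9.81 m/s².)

Fr₁ = V₁/√(g·y₁) = 12.7/√(9.81×0.541) = 5.51.
From the momentum equation for a rectangular channel, y₂/y₁ = ½[√(1 + 8Fr₁²) − 1] = ½[√244.1 − 1] = 7.31.
y₂ = 7.31 × 0.541 = 3.96 m.
Head loss: ΔE = (y₂ − y₁)³/(4y₁y₂) = (3.96 − 0.541)³/(4×0.541×3.96) = 39.8/8.56 = 4.65 m.
q = V₁·y₁ = 12.7 × 0.541 = 6.87 m²/s. Q = q·b = 6.87 × 12.9 = 88.6 m³/s. P = γ·Q·ΔE = 9.81 × 88.6 × 4.65 = 4045 kW.

P = 4045 kW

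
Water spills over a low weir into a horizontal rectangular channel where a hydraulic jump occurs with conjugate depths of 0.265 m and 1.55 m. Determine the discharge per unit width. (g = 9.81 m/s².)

q = 1.91 m²/s

For a rectangular channel the momentum equation gives q² = ½·g·y₁·y₂·(y₁ + y₂) = ½×9.81×0.265×1.55×1.81 = 3.66.
q = √3.66 = 1.91 m²/s.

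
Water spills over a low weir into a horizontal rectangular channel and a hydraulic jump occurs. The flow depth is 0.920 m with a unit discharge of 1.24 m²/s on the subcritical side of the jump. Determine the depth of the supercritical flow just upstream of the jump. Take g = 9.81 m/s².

V₂ = q/y₂ = 1.24/0.920 = 1.35 m/s; Fr₂ = V₂/√(g·y₂) = 0.449.
The Bélanger relation is symmetric: y₁/y₂ = ½[√(1 + 8Fr₂²) − 1] = ½[√2.610 − 1] = 0.308.
y₁ = 0.308 × 0.920 = 0.283 m.

y₁ = 0.283 m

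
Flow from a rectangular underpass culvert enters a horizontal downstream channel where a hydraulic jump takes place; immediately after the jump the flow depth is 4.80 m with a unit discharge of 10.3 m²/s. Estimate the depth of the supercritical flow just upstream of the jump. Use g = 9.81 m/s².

V₂ = q/y₂ = 10.3/4.80 = 2.15 m/s; Fr₂ = V₂/√(g·y₂) = 0.313.
Since the conjugate-depth ratio holds either way, y₁/y₂ = ½[√(1 + 8Fr₂²) − 1] = ½[√1.782 − 1] = 0.168.
y₁ = 0.168 × 4.80 = 0.804 m.

y₁ = 0.804 m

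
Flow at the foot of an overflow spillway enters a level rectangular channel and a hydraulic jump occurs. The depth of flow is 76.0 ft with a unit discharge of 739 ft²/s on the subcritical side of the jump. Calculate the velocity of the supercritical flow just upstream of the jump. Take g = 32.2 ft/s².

V₁ = 135 ft/s

V₂ = q/y₂ = 739/76.0 = 9.72 ft/s; Fr₂ = V₂/√(g·y₂) = 0.197.
Since the conjugate-depth ratio holds either way, y₁/y₂ = ½[√(1 + 8Fr₂²) − 1] = ½[√1.309 − 1] = 0.0721.
y₁ = 0.0721 × 76.0 = 5.48 ft.
V₁ = q/y₁ = 739/5.48 = 135 ft/s.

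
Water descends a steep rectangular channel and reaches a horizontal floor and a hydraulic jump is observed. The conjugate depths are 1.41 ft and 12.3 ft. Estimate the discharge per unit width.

For a rectangular channel the momentum equation gives q² = ½·g·y₁·y₂·(y₁ + y₂) = ½×32.2×1.41×12.3×13.7 = 3828.
q = √3828 = 61.9 ft²/s.

q = 61.9 ft²/s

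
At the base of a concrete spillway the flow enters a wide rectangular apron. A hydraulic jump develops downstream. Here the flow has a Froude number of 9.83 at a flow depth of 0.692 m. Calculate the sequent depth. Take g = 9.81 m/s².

y₂ = 9.28 m

Fr₁ = 9.83 (given).
Conjugate-depth relation: y₂/y₁ = ½[√(1 + 8Fr₁²) − 1] = ½[√774.0 − 1] = 13.4.
y₂ = 13.4 × 0.692 = 9.28 m.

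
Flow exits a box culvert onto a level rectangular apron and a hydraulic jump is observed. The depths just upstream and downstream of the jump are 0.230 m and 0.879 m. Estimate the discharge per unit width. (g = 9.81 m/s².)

For a rectangular channel the momentum equation gives q² = ½·g·y₁·y₂·(y₁ + y₂) = ½×9.81×0.230×0.879×1.11 = 1.10.
q = √1.10 = 1.05 m²/s.

q = 1.05 m²/s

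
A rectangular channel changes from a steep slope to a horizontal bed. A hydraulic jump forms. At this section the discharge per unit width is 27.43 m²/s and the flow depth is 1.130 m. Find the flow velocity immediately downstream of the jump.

V₁ = q/y₁ = 27.43/1.130 = 24.27 m/s. Fr₁ = V₁/√(g·y₁) = 24.27/√(9.81×1.130) = 7.291.
Sequent-depth ratio: y₂/y₁ = ½[√(1 + 8Fr₁²) − 1] = ½[√426.24 − 1] = 9.823.
y₂ = 9.823 × 1.130 = 11.10 m.
V₂ = q/y₂ = 27.43/11.10 = 2.471 m/s.

V₂ = 2.471 m/s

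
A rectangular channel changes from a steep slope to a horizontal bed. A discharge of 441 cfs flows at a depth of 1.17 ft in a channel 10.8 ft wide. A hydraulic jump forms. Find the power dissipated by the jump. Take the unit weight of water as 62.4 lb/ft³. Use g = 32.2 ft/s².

q = Q/b = 441/10.8 = 40.8 ft²/s; V₁ = q/y₁ = 34.9 ft/s. Fr₁ = V₁/√(g·y₁) = 5.69.
From the momentum equation for a rectangular channel, y₂/y₁ = ½[√(1 + 8Fr₁²) − 1] = ½[√259.6 − 1] = 7.56.
y₂ = 7.56 × 1.17 = 8.84 ft.
V₂ = q/y₂ = 40.8/8.84 = 4.62 ft/s. E₁ = y₁ + V₁²/2g = 20.1 ft; E₂ = y₂ + V₂²/2g = 9.17 ft. ΔE = E₁ − E₂ = 10.9 ft.
P = γ·Q·ΔE/550 = 62.4 × 441 × 10.9 / 550 = 546 hp.

P = 546 hp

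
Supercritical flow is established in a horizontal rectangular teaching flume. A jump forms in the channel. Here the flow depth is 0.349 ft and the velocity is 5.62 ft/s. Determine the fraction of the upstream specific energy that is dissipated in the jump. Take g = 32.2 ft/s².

ΔE/E₁ = 0.0425 (4.25%)

Fr₁ = V₁/√(g·y₁) = 5.62/√(32.2×0.349) = 1.68.
By Bélanger, y₂/y₁ = ½[√(1 + 8Fr₁²) − 1] = ½[√23.48 − 1] = 1.92.
y₂ = 1.92 × 0.349 = 0.671 ft.
E₁ = y₁ + V₁²/2g = 0.839 ft. ΔE = (y₂ − y₁)³/(4y₁y₂) = 0.0357 ft. ΔE/E₁ = 0.0357/0.839 = 0.0425.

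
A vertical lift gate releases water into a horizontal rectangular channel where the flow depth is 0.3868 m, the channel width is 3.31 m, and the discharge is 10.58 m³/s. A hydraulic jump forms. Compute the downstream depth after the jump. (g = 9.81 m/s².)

q = Q/b = 10.58/3.31 = 3.196 m²/s; V₁ = q/y₁ = 8.264 m/s. Fr₁ = V₁/√(g·y₁) = 4.242.
Sequent-depth ratio: y₂/y₁ = ½[√(1 + 8Fr₁²) − 1] = ½[√144.97 − 1] = 5.520.
y₂ = 5.520 × 0.3868 = 2.135 m.

y₂ = 2.135 m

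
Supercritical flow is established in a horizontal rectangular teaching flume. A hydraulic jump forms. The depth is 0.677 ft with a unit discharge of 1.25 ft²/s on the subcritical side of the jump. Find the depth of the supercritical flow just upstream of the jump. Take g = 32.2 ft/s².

y₁ = 0.169 ft

V₂ = q/y₂ = 1.25/0.677 = 1.85 ft/s; Fr₂ = V₂/√(g·y₂) = 0.395.
From the momentum equation (using Fr₂), y₁/y₂ = ½[√(1 + 8Fr₂²) − 1] = ½[√2.251 − 1] = 0.250.
y₁ = 0.250 × 0.677 = 0.169 ft.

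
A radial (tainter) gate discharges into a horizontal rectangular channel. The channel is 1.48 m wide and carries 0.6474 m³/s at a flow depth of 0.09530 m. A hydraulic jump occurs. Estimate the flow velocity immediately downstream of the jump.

V₂ = 0.7365 m/s

q = Q/b = 0.6474/1.48 = 0.4374 m²/s; V₁ = q/y₁ = 4.590 m/s. Fr₁ = V₁/√(g·y₁) = 4.747.
Conjugate-depth relation: y₂/y₁ = ½[√(1 + 8Fr₁²) − 1] = ½[√181.29 − 1] = 6.232.
y₂ = 6.232 × 0.09530 = 0.5939 m.
V₂ = q/y₂ = 0.4374/0.5939 = 0.7365 m/s.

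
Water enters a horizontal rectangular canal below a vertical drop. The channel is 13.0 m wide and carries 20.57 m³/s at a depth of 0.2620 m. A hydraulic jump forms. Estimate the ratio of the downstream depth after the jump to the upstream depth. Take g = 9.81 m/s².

q = Q/b = 20.57/13.0 = 1.582 m²/s; V₁ = q/y₁ = 6.039 m/s. Fr₁ = V₁/√(g·y₁) = 3.767.
Sequent-depth ratio: y₂/y₁ = ½[√(1 + 8Fr₁²) − 1] = ½[√114.53 − 1] = 4.851.

y₂/y₁ = 4.851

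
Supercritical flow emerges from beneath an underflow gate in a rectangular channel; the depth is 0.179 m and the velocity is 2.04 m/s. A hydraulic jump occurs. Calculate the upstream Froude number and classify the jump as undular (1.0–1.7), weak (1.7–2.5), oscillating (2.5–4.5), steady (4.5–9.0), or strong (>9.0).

Fr₁ = 1.54; undular jump

Fr₁ = V₁/√(g·y₁) = 2.04/√(9.81×0.179) = 1.54.
Fr₁ = 1.54 lies in the undular range.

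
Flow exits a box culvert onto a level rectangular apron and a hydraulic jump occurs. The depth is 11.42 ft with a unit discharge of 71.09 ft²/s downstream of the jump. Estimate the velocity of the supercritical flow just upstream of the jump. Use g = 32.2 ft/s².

V₂ = q/y₂ = 71.09/11.42 = 6.225 ft/s; Fr₂ = V₂/√(g·y₂) = 0.3246.
Since the conjugate-depth ratio holds either way, y₁/y₂ = ½[√(1 + 8Fr₂²) − 1] = ½[√1.8430 − 1] = 0.1788.
y₁ = 0.1788 × 11.42 = 2.042 ft.
V₁ = q/y₁ = 71.09/2.042 = 34.82 ft/s.

V₁ = 34.82 ft/s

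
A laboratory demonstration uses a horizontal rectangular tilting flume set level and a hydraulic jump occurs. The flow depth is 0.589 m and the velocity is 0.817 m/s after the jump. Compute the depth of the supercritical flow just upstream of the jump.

Fr₂ = V₂/√(g·y₂) = 0.817/√(9.81×0.589) = 0.340.
The Bélanger relation is symmetric: y₁/y₂ = ½[√(1 + 8Fr₂²) − 1] = ½[√1.924 − 1] = 0.194.
y₁ = 0.194 × 0.589 = 0.114 m.

y₁ = 0.114 m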